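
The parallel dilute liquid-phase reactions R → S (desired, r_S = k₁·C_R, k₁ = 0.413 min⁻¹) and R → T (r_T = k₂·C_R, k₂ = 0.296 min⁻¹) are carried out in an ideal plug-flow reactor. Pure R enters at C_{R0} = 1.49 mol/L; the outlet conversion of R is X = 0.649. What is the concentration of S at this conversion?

0.563 mol/L

C_R = C_{R0}(1−X) = 0.5230 mol/L.
Both paths are first order in R, so the instantaneous fraction to S is constant: dC_S/d(−C_R) = k₁/(k₁+k₂) = 0.5825.
C_S = 0.5825·(C_{R0}−C_R) = 0.5825×0.9670 = 0.563 mol/L.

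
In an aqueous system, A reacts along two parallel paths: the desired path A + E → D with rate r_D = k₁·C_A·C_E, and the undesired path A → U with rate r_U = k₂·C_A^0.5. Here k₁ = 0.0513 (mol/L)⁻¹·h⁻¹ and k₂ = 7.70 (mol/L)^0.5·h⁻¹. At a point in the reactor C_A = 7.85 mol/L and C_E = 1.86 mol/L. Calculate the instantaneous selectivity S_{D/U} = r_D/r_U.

S_{D/U} = r_D/r_U = (k₁·C_A·C_E)/(k₂·C_A^0.5) = (k₁/k₂)·C_A^0.5·C_E.
= (0.0513×7.850×1.860) / (7.70×7.850^0.5) = 0.7490/21.57 = 0.0347.
Since the desired path is higher order in A, keeping C_A high (PFR or concentrated feed) favours D.

0.0347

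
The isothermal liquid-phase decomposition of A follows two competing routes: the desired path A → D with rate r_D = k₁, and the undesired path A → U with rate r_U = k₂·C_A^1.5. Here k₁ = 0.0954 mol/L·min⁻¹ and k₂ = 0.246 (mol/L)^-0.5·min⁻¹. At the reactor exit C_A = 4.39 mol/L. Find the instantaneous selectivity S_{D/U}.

0.0422

S_{D/U} = r_D/r_U = (k₁)/(k₂·C_A^1.5) = (k₁/k₂)·C_A^-1.5.
= (0.0954) / (0.246×4.390^1.5) = 0.09540/2.263 = 0.0422.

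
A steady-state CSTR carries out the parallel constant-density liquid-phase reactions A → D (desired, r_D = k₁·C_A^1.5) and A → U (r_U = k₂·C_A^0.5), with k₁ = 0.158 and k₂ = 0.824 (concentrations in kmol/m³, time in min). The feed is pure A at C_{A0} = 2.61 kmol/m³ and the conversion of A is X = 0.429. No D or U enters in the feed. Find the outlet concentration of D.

0.249 kmol/m³

Exit C_A = C_{A0}(1−X) = 2.61×0.571 = 1.490 kmol/m³.
Rates in a CSTR are evaluated at the outlet concentration: r_D = 0.158×1.490^1.5 = 0.2875, r_U = 0.824×1.490^0.5 = 1.006.
Fraction of consumed A going to D: r_D/(r_D+r_U) = 0.2223.
C_D = 0.2223·C_{A0}·X = 0.2223×2.61×0.429 = 0.249 kmol/m³.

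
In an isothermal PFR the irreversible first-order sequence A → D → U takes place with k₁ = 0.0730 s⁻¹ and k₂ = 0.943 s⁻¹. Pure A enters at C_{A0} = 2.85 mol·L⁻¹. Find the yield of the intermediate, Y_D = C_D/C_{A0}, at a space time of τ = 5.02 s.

For first-order series with pure A initially, C_D(τ) = k₁C_{A0}/(k₂−k₁)·(e^(−k₁τ) − e^(−k₂τ)).
e^(−k₁τ) = e^(−0.0730×5.02) = e^(−0.3665) = 0.6932; e^(−k₂τ) = e^(−4.734) = 0.008792.
C_D = 0.0730×2.85/(0.943−0.0730) × (0.6932−0.008792) = 0.2391×0.6844 = 0.1637 mol·L⁻¹.
Y_D = C_D/C_{A0} = 0.1637/2.85 = 0.0574.

0.0574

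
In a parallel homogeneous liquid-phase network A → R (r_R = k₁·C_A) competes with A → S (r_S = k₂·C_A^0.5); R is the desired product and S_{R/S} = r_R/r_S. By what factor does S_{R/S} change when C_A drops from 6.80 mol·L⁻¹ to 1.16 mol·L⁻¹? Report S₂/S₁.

S_{R/S} = (k₁/k₂)·C_A^0.5, so S₂/S₁ = (C_{A,2}/C_{A,1})^0.5.
= (1.16/6.80)^0.5 = (0.1706)^0.5 = 0.413.

0.413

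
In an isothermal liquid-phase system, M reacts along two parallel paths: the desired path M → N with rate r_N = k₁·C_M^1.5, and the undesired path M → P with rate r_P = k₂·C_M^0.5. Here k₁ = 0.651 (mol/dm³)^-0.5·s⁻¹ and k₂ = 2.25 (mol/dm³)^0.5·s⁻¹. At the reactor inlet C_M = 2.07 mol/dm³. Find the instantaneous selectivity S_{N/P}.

0.599

S_{N/P} = r_N/r_P = (k₁·C_M^1.5)/(k₂·C_M^0.5) = (k₁/k₂)·C_M.
= (0.651×2.070^1.5) / (2.25×2.070^0.5) = 1.939/3.237 = 0.599.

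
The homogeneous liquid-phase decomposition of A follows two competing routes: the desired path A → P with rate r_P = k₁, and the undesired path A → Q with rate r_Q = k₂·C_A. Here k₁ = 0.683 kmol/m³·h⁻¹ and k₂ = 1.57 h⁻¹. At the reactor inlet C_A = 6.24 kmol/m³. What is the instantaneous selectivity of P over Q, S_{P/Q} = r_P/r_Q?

S_{P/Q} = r_P/r_Q = (k₁)/(k₂·C_A) = (k₁/k₂)·C_A⁻¹.
= (0.683) / (1.57×6.240) = 0.6830/9.797 = 0.0697.

0.0697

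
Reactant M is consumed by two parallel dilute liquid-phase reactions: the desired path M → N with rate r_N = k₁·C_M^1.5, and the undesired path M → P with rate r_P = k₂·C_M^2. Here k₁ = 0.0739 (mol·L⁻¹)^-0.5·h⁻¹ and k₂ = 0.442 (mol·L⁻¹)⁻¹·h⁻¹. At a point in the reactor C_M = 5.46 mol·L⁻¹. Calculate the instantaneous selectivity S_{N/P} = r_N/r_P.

0.0716

S_{N/P} = r_N/r_P = (k₁·C_M^1.5)/(k₂·C_M^2) = (k₁/k₂)·C_M^-0.5.
= (0.0739×5.460^1.5) / (0.442×5.460^2) = 0.9428/13.18 = 0.0716.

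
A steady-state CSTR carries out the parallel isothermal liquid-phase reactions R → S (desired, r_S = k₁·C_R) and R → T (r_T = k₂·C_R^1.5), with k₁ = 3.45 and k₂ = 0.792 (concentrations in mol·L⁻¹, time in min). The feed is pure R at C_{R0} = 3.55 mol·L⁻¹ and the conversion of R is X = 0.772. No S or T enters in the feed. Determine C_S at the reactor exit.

Exit C_R = C_{R0}(1−X) = 3.55×0.228 = 0.8094 mol·L⁻¹.
A CSTR operates uniformly at the exit composition, giving r_S = 2.792 and r_T = 0.5767 (each k·C_R^n at C_R = 0.8094).
Fraction of consumed R going to S: r_S/(r_S+r_T) = 0.8288.
C_S = 0.8288·C_{R0}·X = 0.8288×3.55×0.772 = 2.27 mol·L⁻¹.

2.27 mol·L⁻¹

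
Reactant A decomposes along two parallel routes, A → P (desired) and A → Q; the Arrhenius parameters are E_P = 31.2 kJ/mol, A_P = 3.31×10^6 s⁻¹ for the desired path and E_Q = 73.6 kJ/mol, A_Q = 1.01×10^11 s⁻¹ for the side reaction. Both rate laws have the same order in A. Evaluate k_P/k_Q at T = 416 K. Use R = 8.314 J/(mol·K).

Since both paths have the same order in A, the concentration cancels and S_{P/Q} = k_P/k_Q = (A_P/A_Q)·exp[(E_Q−E_P)/(RT)].
(E_Q−E_P)/(RT) = (73.6−31.2)×10³/(8.314×416) = 42400/3459 = 12.26.
k_P/k_Q = (3.31×10^6/1.01×10^11)·exp(12.26) = 3.277×10^-5 × 2.109×10^5 = 6.91.

6.91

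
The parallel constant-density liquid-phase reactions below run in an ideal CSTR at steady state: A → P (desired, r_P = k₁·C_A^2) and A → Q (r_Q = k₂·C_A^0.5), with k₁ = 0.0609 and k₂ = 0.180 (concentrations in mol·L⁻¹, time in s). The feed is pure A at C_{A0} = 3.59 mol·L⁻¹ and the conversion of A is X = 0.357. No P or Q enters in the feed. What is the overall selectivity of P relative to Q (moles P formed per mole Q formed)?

1.19

Exit C_A = C_{A0}(1−X) = 3.59×0.643 = 2.308 mol·L⁻¹.
Rates in a CSTR are evaluated at the outlet concentration: r_P = 0.0609×2.308^2 = 0.3245, r_Q = 0.180×2.308^0.5 = 0.2735.
Overall selectivity = C_P/C_Q = r_Pτ/(r_Qτ) = r_P/r_Q = 1.19.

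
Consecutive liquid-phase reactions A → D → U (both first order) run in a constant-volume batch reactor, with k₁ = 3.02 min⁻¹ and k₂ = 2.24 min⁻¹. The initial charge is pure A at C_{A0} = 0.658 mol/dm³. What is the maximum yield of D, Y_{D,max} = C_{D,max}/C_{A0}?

0.424

Evaluating C_D at t_opt = ln(k₂/k₁)/(k₂−k₁) gives C_{D,max}/C_{A0} = (k₁/k₂)^[k₂/(k₂−k₁)].
= (3.02/2.24)^(2.24/(2.24−3.02)) = (1.348)^(-2.872) = 0.4240.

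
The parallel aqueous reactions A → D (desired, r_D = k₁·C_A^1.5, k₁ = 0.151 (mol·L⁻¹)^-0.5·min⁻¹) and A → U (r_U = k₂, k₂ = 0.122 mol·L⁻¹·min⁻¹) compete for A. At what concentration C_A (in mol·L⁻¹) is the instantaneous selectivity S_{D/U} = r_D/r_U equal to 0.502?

S_{D/U} = (k₁/k₂)·C_A^1.5 ⇒ C_A = (S·k₂/k₁)^(1/1.5).
= (0.502×0.122/0.151)^(0.6667) = (0.4056)^(0.6667) = 0.548 mol·L⁻¹.

0.548 mol·L⁻¹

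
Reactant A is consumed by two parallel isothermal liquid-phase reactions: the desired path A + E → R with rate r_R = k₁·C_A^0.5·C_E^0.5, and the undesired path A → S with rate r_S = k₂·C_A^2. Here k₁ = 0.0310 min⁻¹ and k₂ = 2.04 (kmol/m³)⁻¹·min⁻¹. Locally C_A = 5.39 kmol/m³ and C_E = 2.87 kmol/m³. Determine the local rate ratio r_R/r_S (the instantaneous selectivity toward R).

S_{R/S} = r_R/r_S = (k₁·C_A^0.5·C_E^0.5)/(k₂·C_A^2) = (k₁/k₂)·C_A^-1.5·C_E^0.5.
= (0.0310×5.390^0.5×2.870^0.5) / (2.04×5.390^2) = 0.1219/59.27 = 0.00206.

0.00206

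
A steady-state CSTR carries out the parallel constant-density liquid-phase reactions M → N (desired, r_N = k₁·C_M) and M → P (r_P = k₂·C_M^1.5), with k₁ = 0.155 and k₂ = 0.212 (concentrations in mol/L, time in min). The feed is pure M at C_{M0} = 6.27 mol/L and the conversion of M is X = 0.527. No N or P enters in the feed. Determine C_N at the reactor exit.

0.985 mol/L

Exit C_M = C_{M0}(1−X) = 6.27×0.473 = 2.966 mol/L.
Rates in a CSTR are evaluated at the outlet concentration: r_N = 0.155×2.966 = 0.4597, r_P = 0.212×2.966^1.5 = 1.083.
Fraction of consumed M going to N: r_N/(r_N+r_P) = 0.2980.
C_N = 0.2980·C_{M0}·X = 0.2980×6.27×0.527 = 0.985 mol/L.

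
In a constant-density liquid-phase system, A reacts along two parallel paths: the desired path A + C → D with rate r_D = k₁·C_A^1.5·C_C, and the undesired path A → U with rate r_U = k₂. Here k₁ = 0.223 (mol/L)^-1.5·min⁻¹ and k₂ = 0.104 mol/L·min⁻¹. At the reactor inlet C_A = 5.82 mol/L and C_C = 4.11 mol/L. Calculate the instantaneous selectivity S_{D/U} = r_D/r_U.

S_{D/U} = r_D/r_U = (k₁·C_A^1.5·C_C)/(k₂) = (k₁/k₂)·C_A^1.5·C_C.
= (0.223×5.820^1.5×4.110) / (0.104) = 12.87/0.1040 = 124.
Since the desired path is higher order in A, keeping C_A high (PFR or concentrated feed) favours D.

124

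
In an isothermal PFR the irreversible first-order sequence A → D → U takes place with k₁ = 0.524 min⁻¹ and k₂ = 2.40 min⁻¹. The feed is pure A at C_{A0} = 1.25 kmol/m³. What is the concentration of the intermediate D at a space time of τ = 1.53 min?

0.148 kmol/m³

The intermediate concentration in a first-order A→B→C sequence is C_D = k₁C_{A0}(e^(−k₁τ) − e^(−k₂τ))/(k₂−k₁).
e^(−k₁τ) = e^(−0.524×1.53) = e^(−0.8017) = 0.4486; e^(−k₂τ) = e^(−3.672) = 0.02543.
C_D = 0.524×1.25/(2.40−0.524) × (0.4486−0.02543) = 0.3491×0.4231 = 0.1477 kmol/m³.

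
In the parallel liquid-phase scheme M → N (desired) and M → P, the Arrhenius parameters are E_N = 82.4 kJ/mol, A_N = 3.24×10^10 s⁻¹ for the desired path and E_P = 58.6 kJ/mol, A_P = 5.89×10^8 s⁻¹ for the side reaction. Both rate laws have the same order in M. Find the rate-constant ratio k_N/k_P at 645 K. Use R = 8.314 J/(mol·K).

0.650

Since both paths have the same order in M, the concentration cancels and S_{N/P} = k_N/k_P = (A_N/A_P)·exp[(E_P−E_N)/(RT)].
(E_P−E_N)/(RT) = (58.6−82.4)×10³/(8.314×645) = -23800/5363 = -4.438.
k_N/k_P = (3.24×10^10/5.89×10^8)·exp(-4.438) = 55.01 × 0.01182 = 0.650.
Since E_N > E_P, raising the temperature improves selectivity toward N.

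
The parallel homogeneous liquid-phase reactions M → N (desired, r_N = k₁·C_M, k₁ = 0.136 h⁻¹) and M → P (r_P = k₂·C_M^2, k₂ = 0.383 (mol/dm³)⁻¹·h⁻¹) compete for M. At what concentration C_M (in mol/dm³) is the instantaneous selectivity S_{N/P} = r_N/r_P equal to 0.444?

S_{N/P} = (k₁/k₂)·C_M⁻¹ ⇒ C_M = (S·k₂/k₁)^(-1).
= (0.444×0.383/0.136)^(-1) = (1.250)^(-1) = 0.800 mol/dm³.

0.800 mol/dm³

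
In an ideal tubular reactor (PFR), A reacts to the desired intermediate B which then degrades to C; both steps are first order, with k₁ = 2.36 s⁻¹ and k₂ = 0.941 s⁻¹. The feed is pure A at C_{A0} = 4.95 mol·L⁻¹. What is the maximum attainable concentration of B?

2.69 mol·L⁻¹

Evaluating C_B at τ_opt = ln(k₂/k₁)/(k₂−k₁) gives C_{B,max}/C_{A0} = (k₁/k₂)^[k₂/(k₂−k₁)].
= (2.36/0.941)^(0.941/(0.941−2.36)) = (2.508)^(-0.6631) = 0.5435.
C_{B,max} = 0.5435×4.95 = 2.69 mol·L⁻¹.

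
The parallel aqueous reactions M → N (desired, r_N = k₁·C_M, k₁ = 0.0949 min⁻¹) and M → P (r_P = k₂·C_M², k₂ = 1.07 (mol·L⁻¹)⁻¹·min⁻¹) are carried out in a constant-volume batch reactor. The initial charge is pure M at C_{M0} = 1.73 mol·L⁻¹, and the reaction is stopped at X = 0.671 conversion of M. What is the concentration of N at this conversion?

0.0902 mol·L⁻¹

C_M = C_{M0}(1−X) = 0.5692 mol·L⁻¹.
Along a PFR/batch, dC_N/dC_M = −r_N/(r_N+r_P) = −k₁/(k₁+k₂·C_M).
Integrating from C_{M0} to C_M: C_N = (0.0949/1.07)·ln[(0.0949+1.07·1.73)/(0.0949+1.07·0.569)] = 0.08869·ln(1.946/0.7039) = 0.09019 mol·L⁻¹.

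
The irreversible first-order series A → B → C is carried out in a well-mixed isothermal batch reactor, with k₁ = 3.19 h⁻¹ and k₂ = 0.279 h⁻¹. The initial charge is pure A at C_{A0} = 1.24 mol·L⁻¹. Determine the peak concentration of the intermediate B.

At the optimum, C_{B,max}/C_{A0} = (k₁/k₂)^[k₂/(k₂−k₁)].
= (3.19/0.279)^(0.279/(0.279−3.19)) = (11.43)^(-0.09584) = 0.7917.
C_{B,max} = 0.7917×1.24 = 0.982 mol·L⁻¹.

0.982 mol·L⁻¹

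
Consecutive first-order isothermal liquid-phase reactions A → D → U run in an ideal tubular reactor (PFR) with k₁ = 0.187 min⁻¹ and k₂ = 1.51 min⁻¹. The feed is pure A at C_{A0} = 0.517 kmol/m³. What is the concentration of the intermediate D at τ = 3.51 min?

0.0375 kmol/m³

For first-order series with pure A initially, C_D(τ) = k₁C_{A0}/(k₂−k₁)·(e^(−k₁τ) − e^(−k₂τ)).
e^(−k₁τ) = e^(−0.187×3.51) = e^(−0.6564) = 0.5187; e^(−k₂τ) = e^(−5.300) = 0.004991.
C_D = 0.187×0.517/(1.51−0.187) × (0.5187−0.004991) = 0.07308×0.5137 = 0.03754 kmol/m³.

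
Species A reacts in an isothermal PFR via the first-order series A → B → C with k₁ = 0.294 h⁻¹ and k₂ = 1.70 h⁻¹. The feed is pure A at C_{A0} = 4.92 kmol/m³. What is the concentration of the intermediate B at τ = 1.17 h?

Solving the coupled first-order balances gives C_B(τ) = [k₁/(k₂−k₁)]·C_{A0}·(e^(−k₁τ) − e^(−k₂τ)).
e^(−k₁τ) = e^(−0.294×1.17) = e^(−0.3440) = 0.7089; e^(−k₂τ) = e^(−1.989) = 0.1368.
C_B = 0.294×4.92/(1.70−0.294) × (0.7089−0.1368) = 1.029×0.5721 = 0.5886 kmol/m³.

0.589 kmol/m³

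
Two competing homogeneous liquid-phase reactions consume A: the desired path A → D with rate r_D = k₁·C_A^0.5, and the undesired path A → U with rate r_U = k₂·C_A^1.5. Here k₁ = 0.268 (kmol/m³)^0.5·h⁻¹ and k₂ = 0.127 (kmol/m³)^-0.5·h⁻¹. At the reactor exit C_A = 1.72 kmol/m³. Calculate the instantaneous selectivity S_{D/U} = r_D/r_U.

S_{D/U} = r_D/r_U = (k₁·C_A^0.5)/(k₂·C_A^1.5) = (k₁/k₂)·C_A⁻¹.
= (0.268×1.720^0.5) / (0.127×1.720^1.5) = 0.3515/0.2865 = 1.23.

1.23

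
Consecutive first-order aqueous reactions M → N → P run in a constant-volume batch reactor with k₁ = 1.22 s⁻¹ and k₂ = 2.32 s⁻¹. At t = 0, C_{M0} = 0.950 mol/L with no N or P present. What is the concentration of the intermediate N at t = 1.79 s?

Solving the coupled first-order balances gives C_N(t) = [k₁/(k₂−k₁)]·C_{M0}·(e^(−k₁t) − e^(−k₂t)).
e^(−k₁t) = e^(−1.22×1.79) = e^(−2.184) = 0.1126; e^(−k₂t) = e^(−4.153) = 0.01572.
C_N = 1.22×0.950/(2.32−1.22) × (0.1126−0.01572) = 1.054×0.09689 = 0.1021 mol/L.

0.102 mol/L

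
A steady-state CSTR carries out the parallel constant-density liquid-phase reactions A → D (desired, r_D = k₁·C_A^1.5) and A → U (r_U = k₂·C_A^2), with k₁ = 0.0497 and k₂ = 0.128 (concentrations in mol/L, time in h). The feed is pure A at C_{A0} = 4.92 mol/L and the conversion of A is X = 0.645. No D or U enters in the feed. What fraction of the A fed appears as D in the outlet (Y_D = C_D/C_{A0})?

Exit C_A = C_{A0}(1−X) = 4.92×0.355 = 1.747 mol/L.
Rates in a CSTR are evaluated at the outlet concentration: r_D = 0.0497×1.747^1.5 = 0.1147, r_U = 0.128×1.747^2 = 0.3905.
Fraction of consumed A going to D: r_D/(r_D+r_U) = 0.2271.
C_D = 0.2271·C_{A0}·X = 0.2271×4.92×0.645 = 0.721 mol/L; Y_D = C_D/C_{A0} = 0.146.

0.146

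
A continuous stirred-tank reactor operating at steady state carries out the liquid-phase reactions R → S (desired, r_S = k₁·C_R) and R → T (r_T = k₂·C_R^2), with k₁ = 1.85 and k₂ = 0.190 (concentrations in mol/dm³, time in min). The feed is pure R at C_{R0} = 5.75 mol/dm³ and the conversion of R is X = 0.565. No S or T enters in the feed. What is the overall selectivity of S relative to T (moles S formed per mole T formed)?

Exit C_R = C_{R0}(1−X) = 5.75×0.435 = 2.501 mol/dm³.
In a CSTR the entire volume is at exit conditions, so r_S = 1.85×2.501 = 4.627 and r_T = 0.190×2.501^2 = 1.189.
Overall selectivity = C_S/C_T = r_Sτ/(r_Tτ) = r_S/r_T = 3.89.

3.89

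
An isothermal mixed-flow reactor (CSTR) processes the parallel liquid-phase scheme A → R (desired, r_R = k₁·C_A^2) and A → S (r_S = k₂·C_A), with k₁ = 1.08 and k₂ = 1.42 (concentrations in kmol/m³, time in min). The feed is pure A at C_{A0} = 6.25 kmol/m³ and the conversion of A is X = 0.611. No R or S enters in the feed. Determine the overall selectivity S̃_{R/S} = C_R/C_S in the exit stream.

1.85

Exit C_A = C_{A0}(1−X) = 6.25×0.389 = 2.431 kmol/m³.
A CSTR operates uniformly at the exit composition, giving r_R = 6.384 and r_S = 3.452 (each k·C_A^n at C_A = 2.431).
Overall selectivity = C_R/C_S = r_Rτ/(r_Sτ) = r_R/r_S = 1.85.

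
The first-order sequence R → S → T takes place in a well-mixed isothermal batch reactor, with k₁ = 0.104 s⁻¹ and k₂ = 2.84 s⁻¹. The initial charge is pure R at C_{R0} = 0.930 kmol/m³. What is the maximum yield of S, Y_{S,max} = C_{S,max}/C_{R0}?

0.0323

Evaluating C_S at t_opt = ln(k₂/k₁)/(k₂−k₁) gives C_{S,max}/C_{R0} = (k₁/k₂)^[k₂/(k₂−k₁)].
= (0.104/2.84)^(2.84/(2.84−0.104)) = (0.03662)^(1.038) = 0.03229.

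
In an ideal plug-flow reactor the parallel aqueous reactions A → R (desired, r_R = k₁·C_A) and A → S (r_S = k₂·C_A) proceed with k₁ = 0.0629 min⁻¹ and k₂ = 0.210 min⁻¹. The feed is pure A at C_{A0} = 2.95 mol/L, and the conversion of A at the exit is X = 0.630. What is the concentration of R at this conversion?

0.428 mol/L

C_A = C_{A0}(1−X) = 1.092 mol/L.
Both paths are first order in A, so the instantaneous fraction to R is constant: dC_R/d(−C_A) = k₁/(k₁+k₂) = 0.2305.
C_R = 0.2305·(C_{A0}−C_A) = 0.2305×1.859 = 0.428 mol/L.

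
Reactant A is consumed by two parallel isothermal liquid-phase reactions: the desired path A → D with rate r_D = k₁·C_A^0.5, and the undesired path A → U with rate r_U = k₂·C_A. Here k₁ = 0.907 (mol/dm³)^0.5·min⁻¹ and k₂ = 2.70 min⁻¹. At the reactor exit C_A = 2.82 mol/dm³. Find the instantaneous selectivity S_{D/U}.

S_{D/U} = r_D/r_U = (k₁·C_A^0.5)/(k₂·C_A) = (k₁/k₂)·C_A^-0.5.
= (0.907×2.820^0.5) / (2.70×2.820) = 1.523/7.614 = 0.200.
The undesired path is higher order in A, so low C_A (CSTR or dilute feed) favours D.

0.200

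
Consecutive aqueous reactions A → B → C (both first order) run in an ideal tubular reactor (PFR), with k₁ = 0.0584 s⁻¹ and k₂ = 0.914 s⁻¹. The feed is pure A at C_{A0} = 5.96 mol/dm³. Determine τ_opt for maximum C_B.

3.21 s

For first-order series the maximum of C_B occurs at τ_opt = ln(k₂/k₁)/(k₂−k₁).
= ln(0.914/0.0584)/(0.914−0.0584) = ln(15.65)/0.8556 = 2.751/0.8556 = 3.21 s.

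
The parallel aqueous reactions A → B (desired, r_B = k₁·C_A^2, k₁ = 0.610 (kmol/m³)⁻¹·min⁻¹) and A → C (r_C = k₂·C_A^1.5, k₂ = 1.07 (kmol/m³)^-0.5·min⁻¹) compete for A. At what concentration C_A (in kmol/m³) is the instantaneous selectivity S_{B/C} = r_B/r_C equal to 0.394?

0.478 kmol/m³

S_{B/C} = (k₁/k₂)·C_A^0.5 ⇒ C_A = (S·k₂/k₁)^(2).
= (0.394×1.07/0.610)^(2) = (0.6911)^(2) = 0.478 kmol/m³.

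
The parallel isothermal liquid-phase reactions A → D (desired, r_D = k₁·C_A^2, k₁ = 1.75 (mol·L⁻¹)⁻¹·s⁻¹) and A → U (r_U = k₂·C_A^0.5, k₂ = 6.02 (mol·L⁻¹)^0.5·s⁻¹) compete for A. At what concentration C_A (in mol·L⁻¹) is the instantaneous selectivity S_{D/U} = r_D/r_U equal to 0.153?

0.652 mol·L⁻¹

S_{D/U} = (k₁/k₂)·C_A^1.5 ⇒ C_A = (S·k₂/k₁)^(1/1.5).
= (0.153×6.02/1.75)^(0.6667) = (0.5263)^(0.6667) = 0.652 mol·L⁻¹.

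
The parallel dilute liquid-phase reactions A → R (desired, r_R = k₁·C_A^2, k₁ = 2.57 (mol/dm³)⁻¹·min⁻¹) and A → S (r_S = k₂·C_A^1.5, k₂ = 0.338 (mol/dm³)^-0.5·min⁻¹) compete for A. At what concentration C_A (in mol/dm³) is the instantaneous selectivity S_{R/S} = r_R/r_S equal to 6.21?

S_{R/S} = (k₁/k₂)·C_A^0.5 ⇒ C_A = (S·k₂/k₁)^(2).
= (6.21×0.338/2.57)^(2) = (0.8167)^(2) = 0.667 mol/dm³.

0.667 mol/dm³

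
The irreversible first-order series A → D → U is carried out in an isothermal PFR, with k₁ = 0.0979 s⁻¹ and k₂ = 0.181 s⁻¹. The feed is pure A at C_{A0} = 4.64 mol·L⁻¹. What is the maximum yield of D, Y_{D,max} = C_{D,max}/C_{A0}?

0.262

Evaluating C_D at τ_opt = ln(k₂/k₁)/(k₂−k₁) gives C_{D,max}/C_{A0} = (k₁/k₂)^[k₂/(k₂−k₁)].
= (0.0979/0.181)^(0.181/(0.181−0.0979)) = (0.5409)^(2.178) = 0.2622.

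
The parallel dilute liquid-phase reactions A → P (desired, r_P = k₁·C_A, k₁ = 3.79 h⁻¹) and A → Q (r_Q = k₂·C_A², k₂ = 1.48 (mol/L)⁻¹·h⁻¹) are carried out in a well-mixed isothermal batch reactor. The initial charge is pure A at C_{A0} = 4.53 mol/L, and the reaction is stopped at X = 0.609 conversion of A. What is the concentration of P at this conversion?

C_A = C_{A0}(1−X) = 1.771 mol/L.
Along a PFR/batch, dC_P/dC_A = −r_P/(r_P+r_Q) = −k₁/(k₁+k₂·C_A).
Integrating from C_{A0} to C_A: C_P = (3.79/1.48)·ln[(3.79+1.48·4.53)/(3.79+1.48·1.77)] = 2.561·ln(10.49/6.411) = 1.262 mol/L.

1.26 mol/L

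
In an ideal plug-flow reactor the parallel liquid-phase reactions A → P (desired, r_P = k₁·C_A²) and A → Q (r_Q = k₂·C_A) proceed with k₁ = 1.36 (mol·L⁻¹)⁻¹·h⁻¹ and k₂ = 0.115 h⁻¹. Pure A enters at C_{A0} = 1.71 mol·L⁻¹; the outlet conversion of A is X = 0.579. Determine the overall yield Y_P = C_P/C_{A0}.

C_A = C_{A0}(1−X) = 0.7199 mol·L⁻¹.
Along a PFR/batch, dC_Q/dC_A = −r_Q/(r_P+r_Q) = −k₂/(k₂+k₁·C_A).
Integrating from C_{A0} to C_A: C_Q = (0.115/1.36)·ln[(0.115+1.36·1.71)/(0.115+1.36·0.720)] = 0.08456·ln(2.441/1.094) = 0.06784 mol·L⁻¹.
Then C_P = (C_{A0}−C_A) − C_Q = 0.9901 − 0.06784 = 0.9222 mol·L⁻¹.
Y_P = C_P/C_{A0} = 0.9222/1.71 = 0.539.

0.539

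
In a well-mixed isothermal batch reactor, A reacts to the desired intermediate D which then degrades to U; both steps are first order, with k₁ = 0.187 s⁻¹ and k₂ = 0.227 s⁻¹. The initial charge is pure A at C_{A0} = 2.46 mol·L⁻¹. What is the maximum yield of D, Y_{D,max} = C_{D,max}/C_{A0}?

0.333

Evaluating C_D at t_opt = ln(k₂/k₁)/(k₂−k₁) gives C_{D,max}/C_{A0} = (k₁/k₂)^[k₂/(k₂−k₁)].
= (0.187/0.227)^(0.227/(0.227−0.187)) = (0.8238)^(5.675) = 0.3329.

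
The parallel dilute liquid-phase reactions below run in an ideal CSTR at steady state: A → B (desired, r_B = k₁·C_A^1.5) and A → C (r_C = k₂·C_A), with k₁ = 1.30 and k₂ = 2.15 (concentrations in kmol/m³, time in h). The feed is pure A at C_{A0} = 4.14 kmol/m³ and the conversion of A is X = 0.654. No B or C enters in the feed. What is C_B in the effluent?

Exit C_A = C_{A0}(1−X) = 4.14×0.346 = 1.432 kmol/m³.
A CSTR operates uniformly at the exit composition, giving r_B = 2.229 and r_C = 3.080 (each k·C_A^n at C_A = 1.432).
Fraction of consumed A going to B: r_B/(r_B+r_C) = 0.4198.
C_B = 0.4198·C_{A0}·X = 0.4198×4.14×0.654 = 1.14 kmol/m³.

1.14 kmol/m³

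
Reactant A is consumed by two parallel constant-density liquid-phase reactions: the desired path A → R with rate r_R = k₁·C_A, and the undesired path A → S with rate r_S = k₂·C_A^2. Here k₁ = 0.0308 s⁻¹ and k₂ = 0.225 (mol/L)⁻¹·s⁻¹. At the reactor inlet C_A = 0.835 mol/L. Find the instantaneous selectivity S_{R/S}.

S_{R/S} = r_R/r_S = (k₁·C_A)/(k₂·C_A^2) = (k₁/k₂)·C_A⁻¹.
= (0.0308×0.8350) / (0.225×0.8350^2) = 0.02572/0.1569 = 0.164.
The undesired path is higher order in A, so low C_A (CSTR or dilute feed) favours R.

0.164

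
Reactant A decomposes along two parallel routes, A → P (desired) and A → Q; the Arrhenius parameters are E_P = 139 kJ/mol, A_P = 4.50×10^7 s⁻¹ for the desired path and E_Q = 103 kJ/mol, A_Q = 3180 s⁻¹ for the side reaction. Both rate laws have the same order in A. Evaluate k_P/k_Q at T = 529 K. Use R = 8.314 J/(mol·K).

3.94

k_P/k_Q = (A_P/A_Q)·exp[−(E_P−E_Q)/(RT)] = (A_P/A_Q)·exp[(E_Q−E_P)/(RT)].
(E_Q−E_P)/(RT) = (103−139)×10³/(8.314×529) = -36000/4398 = -8.185.
k_P/k_Q = (4.50×10^7/3180)·exp(-8.185) = 14151 × 2.787×10^-4 = 3.94.
Since E_P > E_Q, raising the temperature improves selectivity toward P.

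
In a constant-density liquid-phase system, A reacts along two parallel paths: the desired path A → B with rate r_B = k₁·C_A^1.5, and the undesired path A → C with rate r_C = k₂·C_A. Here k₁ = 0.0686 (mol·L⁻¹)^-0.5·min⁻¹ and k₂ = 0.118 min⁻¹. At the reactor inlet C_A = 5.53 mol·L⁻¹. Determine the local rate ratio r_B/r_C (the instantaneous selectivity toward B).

1.37

S_{B/C} = r_B/r_C = (k₁·C_A^1.5)/(k₂·C_A) = (k₁/k₂)·C_A^0.5.
= (0.0686×5.530^1.5) / (0.118×5.530) = 0.8921/0.6525 = 1.37.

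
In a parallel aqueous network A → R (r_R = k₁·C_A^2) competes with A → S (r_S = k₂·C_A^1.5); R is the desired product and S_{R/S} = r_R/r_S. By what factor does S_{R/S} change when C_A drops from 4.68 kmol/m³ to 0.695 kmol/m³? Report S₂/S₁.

S_{R/S} = (k₁/k₂)·C_A^0.5, so S₂/S₁ = (C_{A,2}/C_{A,1})^0.5.
= (0.695/4.68)^0.5 = (0.1485)^0.5 = 0.385.
Selectivity toward R falls as C_A falls — high-concentration operation is favoured.

0.385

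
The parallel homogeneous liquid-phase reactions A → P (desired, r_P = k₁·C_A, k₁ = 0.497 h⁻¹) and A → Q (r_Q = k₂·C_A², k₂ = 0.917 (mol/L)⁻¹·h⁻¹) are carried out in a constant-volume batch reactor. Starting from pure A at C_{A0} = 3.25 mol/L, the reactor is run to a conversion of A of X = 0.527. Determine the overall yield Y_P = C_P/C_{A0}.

0.100

C_A = C_{A0}(1−X) = 1.537 mol/L.
Along a PFR/batch, dC_P/dC_A = −r_P/(r_P+r_Q) = −k₁/(k₁+k₂·C_A).
Integrating from C_{A0} to C_A: C_P = (0.497/0.917)·ln[(0.497+0.917·3.25)/(0.497+0.917·1.54)] = 0.5420·ln(3.477/1.907) = 0.3257 mol/L.
Y_P = C_P/C_{A0} = 0.3257/3.25 = 0.100.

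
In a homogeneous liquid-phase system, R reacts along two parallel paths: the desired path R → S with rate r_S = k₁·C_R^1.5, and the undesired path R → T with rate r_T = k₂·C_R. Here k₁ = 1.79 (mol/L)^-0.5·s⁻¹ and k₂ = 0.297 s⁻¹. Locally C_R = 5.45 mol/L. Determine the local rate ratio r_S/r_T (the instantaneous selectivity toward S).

14.1

S_{S/T} = r_S/r_T = (k₁·C_R^1.5)/(k₂·C_R) = (k₁/k₂)·C_R^0.5.
= (1.79×5.450^1.5) / (0.297×5.450) = 22.77/1.619 = 14.1.
Since the desired path is higher order in R, keeping C_R high (PFR or concentrated feed) favours S.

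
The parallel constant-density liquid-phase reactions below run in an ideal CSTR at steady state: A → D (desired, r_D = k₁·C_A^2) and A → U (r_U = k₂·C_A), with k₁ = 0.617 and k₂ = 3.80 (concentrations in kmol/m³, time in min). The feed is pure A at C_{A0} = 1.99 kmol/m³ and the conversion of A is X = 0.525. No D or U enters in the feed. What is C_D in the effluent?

Exit C_A = C_{A0}(1−X) = 1.99×0.475 = 0.9452 kmol/m³.
In a CSTR the entire volume is at exit conditions, so r_D = 0.617×0.9452^2 = 0.5513 and r_U = 3.80×0.9452 = 3.592.
Fraction of consumed A going to D: r_D/(r_D+r_U) = 0.1331.
C_D = 0.1331·C_{A0}·X = 0.1331×1.99×0.525 = 0.139 kmol/m³.

0.139 kmol/m³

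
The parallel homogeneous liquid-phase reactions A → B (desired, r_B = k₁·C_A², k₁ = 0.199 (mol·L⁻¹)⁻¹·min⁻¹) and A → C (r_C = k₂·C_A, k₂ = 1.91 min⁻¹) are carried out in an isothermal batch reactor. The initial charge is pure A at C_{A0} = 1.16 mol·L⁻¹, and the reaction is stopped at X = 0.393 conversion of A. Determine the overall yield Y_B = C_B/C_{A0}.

0.0347

C_A = C_{A0}(1−X) = 0.7041 mol·L⁻¹.
Along a PFR/batch, dC_C/dC_A = −r_C/(r_B+r_C) = −k₂/(k₂+k₁·C_A).
Integrating from C_{A0} to C_A: C_C = (1.91/0.199)·ln[(1.91+0.199·1.16)/(1.91+0.199·0.704)] = 9.598·ln(2.141/2.050) = 0.4156 mol·L⁻¹.
Then C_B = (C_{A0}−C_A) − C_C = 0.4559 − 0.4156 = 0.04029 mol·L⁻¹.
Y_B = C_B/C_{A0} = 0.04029/1.16 = 0.0347.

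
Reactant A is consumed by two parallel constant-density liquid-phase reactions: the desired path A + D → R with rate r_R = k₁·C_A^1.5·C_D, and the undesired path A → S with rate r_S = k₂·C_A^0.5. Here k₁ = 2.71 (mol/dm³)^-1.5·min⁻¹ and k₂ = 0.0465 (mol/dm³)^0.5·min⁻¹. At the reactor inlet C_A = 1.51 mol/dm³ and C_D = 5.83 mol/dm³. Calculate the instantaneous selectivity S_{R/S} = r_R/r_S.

S_{R/S} = r_R/r_S = (k₁·C_A^1.5·C_D)/(k₂·C_A^0.5) = (k₁/k₂)·C_A·C_D.
= (2.71×1.510^1.5×5.830) / (0.0465×1.510^0.5) = 29.32/0.05714 = 513.

513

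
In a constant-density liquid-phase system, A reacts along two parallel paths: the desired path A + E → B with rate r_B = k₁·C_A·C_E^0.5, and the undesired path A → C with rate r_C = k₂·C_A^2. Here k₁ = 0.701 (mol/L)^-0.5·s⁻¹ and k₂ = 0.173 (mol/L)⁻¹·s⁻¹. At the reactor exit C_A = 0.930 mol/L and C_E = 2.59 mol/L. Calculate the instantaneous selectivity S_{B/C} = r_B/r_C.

S_{B/C} = r_B/r_C = (k₁·C_A·C_E^0.5)/(k₂·C_A^2) = (k₁/k₂)·C_A⁻¹·C_E^0.5.
= (0.701×0.9300×2.590^0.5) / (0.173×0.9300^2) = 1.049/0.1496 = 7.01.
The undesired path is higher order in A, so low C_A (CSTR or dilute feed) favours B.

7.01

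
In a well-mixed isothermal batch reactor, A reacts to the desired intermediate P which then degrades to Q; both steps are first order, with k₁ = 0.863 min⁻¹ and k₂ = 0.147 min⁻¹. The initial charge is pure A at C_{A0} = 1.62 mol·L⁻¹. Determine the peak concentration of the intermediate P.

1.13 mol·L⁻¹

Evaluating C_P at t_opt = ln(k₂/k₁)/(k₂−k₁) gives C_{P,max}/C_{A0} = (k₁/k₂)^[k₂/(k₂−k₁)].
= (0.863/0.147)^(0.147/(0.147−0.863)) = (5.871)^(-0.2053) = 0.6953.
C_{P,max} = 0.6953×1.62 = 1.13 mol·L⁻¹.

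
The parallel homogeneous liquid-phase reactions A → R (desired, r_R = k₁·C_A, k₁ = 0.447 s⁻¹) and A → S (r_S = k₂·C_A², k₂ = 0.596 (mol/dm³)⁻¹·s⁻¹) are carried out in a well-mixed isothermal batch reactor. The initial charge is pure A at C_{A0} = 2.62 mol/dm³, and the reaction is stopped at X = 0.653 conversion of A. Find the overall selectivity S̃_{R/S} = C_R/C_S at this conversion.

0.451

C_A = C_{A0}(1−X) = 0.9091 mol/dm³.
Along a PFR/batch, dC_R/dC_A = −r_R/(r_R+r_S) = −k₁/(k₁+k₂·C_A).
Integrating from C_{A0} to C_A: C_R = (0.447/0.596)·ln[(0.447+0.596·2.62)/(0.447+0.596·0.909)] = 0.7500·ln(2.009/0.9888) = 0.5315 mol/dm³.
C_S = (C_{A0}−C_A)−C_R = 1.179 mol/dm³; S̃_{R/S} = 0.5315/1.179 = 0.451.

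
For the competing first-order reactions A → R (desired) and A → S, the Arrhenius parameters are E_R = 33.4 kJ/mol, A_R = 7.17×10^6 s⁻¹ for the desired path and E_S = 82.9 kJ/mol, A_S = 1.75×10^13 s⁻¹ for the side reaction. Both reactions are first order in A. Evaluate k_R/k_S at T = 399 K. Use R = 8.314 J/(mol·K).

1.24

Since both paths have the same order in A, the concentration cancels and S_{R/S} = k_R/k_S = (A_R/A_S)·exp[(E_S−E_R)/(RT)].
(E_S−E_R)/(RT) = (82.9−33.4)×10³/(8.314×399) = 49500/3317 = 14.92.
k_R/k_S = (7.17×10^6/1.75×10^13)·exp(14.92) = 4.097×10^-7 × 3.023×10^6 = 1.24.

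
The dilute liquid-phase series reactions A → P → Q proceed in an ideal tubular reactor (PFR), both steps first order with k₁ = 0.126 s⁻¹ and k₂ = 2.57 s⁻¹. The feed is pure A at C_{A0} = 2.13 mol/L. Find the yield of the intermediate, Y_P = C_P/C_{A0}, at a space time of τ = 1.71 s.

0.0409

The intermediate concentration in a first-order A→B→C sequence is C_P = k₁C_{A0}(e^(−k₁τ) − e^(−k₂τ))/(k₂−k₁).
e^(−k₁τ) = e^(−0.126×1.71) = e^(−0.2155) = 0.8062; e^(−k₂τ) = e^(−4.395) = 0.01234.
C_P = 0.126×2.13/(2.57−0.126) × (0.8062−0.01234) = 0.1098×0.7938 = 0.08717 mol/L.
Y_P = C_P/C_{A0} = 0.08717/2.13 = 0.0409.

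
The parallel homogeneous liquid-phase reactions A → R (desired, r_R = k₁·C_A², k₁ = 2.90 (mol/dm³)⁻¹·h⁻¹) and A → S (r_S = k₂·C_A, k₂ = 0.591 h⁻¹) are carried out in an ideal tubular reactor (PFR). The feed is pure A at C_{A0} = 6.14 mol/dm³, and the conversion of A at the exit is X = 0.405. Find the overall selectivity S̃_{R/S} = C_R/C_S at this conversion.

C_A = C_{A0}(1−X) = 3.653 mol/dm³.
Along a PFR/batch, dC_S/dC_A = −r_S/(r_R+r_S) = −k₂/(k₂+k₁·C_A).
Integrating from C_{A0} to C_A: C_S = (0.591/2.90)·ln[(0.591+2.90·6.14)/(0.591+2.90·3.65)] = 0.2038·ln(18.40/11.19) = 0.1014 mol/dm³.
Then C_R = (C_{A0}−C_A) − C_S = 2.487 − 0.1014 = 2.385 mol/dm³.
S̃_{R/S} = C_R/C_S = 2.385/0.1014 = 23.5.

23.5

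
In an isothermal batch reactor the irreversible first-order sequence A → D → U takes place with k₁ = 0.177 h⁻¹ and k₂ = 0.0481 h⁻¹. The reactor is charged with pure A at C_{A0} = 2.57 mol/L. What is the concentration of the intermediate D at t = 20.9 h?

1.20 mol/L

The intermediate concentration in a first-order A→B→C sequence is C_D = k₁C_{A0}(e^(−k₁t) − e^(−k₂t))/(k₂−k₁).
e^(−k₁t) = e^(−0.177×20.9) = e^(−3.699) = 0.02474; e^(−k₂t) = e^(−1.005) = 0.3659.
C_D = 0.177×2.57/(0.0481−0.177) × (0.02474−0.3659) = (-3.529)×(-0.3412) = 1.204 mol/L.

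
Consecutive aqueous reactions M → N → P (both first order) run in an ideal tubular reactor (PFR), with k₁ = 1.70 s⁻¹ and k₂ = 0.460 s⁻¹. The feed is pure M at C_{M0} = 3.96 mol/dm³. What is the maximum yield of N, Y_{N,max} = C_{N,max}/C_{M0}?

Evaluating C_N at τ_opt = ln(k₂/k₁)/(k₂−k₁) gives C_{N,max}/C_{M0} = (k₁/k₂)^[k₂/(k₂−k₁)].
= (1.70/0.460)^(0.460/(0.460−1.70)) = (3.696)^(-0.3710) = 0.6158.

0.616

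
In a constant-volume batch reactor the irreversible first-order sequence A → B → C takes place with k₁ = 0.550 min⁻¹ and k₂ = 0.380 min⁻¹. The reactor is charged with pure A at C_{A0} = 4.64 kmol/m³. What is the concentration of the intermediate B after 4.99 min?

1.29 kmol/m³

For first-order series with pure A initially, C_B(t) = k₁C_{A0}/(k₂−k₁)·(e^(−k₁t) − e^(−k₂t)).
e^(−k₁t) = e^(−0.550×4.99) = e^(−2.745) = 0.06428; e^(−k₂t) = e^(−1.896) = 0.1501.
C_B = 0.550×4.64/(0.380−0.550) × (0.06428−0.1501) = (-15.01)×(-0.08586) = 1.289 kmol/m³.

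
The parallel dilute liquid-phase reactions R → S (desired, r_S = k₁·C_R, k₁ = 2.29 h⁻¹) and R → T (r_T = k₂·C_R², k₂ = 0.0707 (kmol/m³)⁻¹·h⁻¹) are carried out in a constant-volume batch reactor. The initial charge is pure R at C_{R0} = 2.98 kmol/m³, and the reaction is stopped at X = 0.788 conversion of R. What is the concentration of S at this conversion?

2.23 kmol/m³

C_R = C_{R0}(1−X) = 0.6318 kmol/m³.
Along a PFR/batch, dC_S/dC_R = −r_S/(r_S+r_T) = −k₁/(k₁+k₂·C_R).
Integrating from C_{R0} to C_R: C_S = (2.29/0.0707)·ln[(2.29+0.0707·2.98)/(2.29+0.0707·0.632)] = 32.39·ln(2.501/2.335) = 2.225 kmol/m³.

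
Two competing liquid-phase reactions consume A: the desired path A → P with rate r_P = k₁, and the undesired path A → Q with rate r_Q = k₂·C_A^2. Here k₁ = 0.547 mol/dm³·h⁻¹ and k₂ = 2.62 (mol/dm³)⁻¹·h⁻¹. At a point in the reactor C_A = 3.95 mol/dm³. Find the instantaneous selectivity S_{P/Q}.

S_{P/Q} = r_P/r_Q = (k₁)/(k₂·C_A^2) = (k₁/k₂)·C_A^-2.
= (0.547) / (2.62×3.950^2) = 0.5470/40.88 = 0.0134.
The undesired path is higher order in A, so low C_A (CSTR or dilute feed) favours P.

0.0134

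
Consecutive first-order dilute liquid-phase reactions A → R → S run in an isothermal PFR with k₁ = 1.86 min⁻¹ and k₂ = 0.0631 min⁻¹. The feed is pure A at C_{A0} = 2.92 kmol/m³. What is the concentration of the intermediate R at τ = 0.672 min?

The intermediate concentration in a first-order A→B→C sequence is C_R = k₁C_{A0}(e^(−k₁τ) − e^(−k₂τ))/(k₂−k₁).
e^(−k₁τ) = e^(−1.86×0.672) = e^(−1.250) = 0.2865; e^(−k₂τ) = e^(−0.04240) = 0.9585.
C_R = 1.86×2.92/(0.0631−1.86) × (0.2865−0.9585) = (-3.023)×(-0.6720) = 2.031 kmol/m³.

2.03 kmol/m³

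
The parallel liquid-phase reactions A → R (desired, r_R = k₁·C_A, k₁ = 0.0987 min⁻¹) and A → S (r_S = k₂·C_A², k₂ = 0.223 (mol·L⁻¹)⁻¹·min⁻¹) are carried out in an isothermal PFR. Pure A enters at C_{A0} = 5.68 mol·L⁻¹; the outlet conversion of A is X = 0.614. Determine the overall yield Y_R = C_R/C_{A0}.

C_A = C_{A0}(1−X) = 2.192 mol·L⁻¹.
Along a PFR/batch, dC_R/dC_A = −r_R/(r_R+r_S) = −k₁/(k₁+k₂·C_A).
Integrating from C_{A0} to C_A: C_R = (0.0987/0.223)·ln[(0.0987+0.223·5.68)/(0.0987+0.223·2.19)] = 0.4426·ln(1.365/0.5876) = 0.3731 mol·L⁻¹.
Y_R = C_R/C_{A0} = 0.3731/5.68 = 0.0657.

0.0657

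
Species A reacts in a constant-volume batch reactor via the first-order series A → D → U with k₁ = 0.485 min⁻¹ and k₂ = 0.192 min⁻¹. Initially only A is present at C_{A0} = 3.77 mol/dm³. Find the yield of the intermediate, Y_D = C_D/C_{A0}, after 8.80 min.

Solving the coupled first-order balances gives C_D(t) = [k₁/(k₂−k₁)]·C_{A0}·(e^(−k₁t) − e^(−k₂t)).
e^(−k₁t) = e^(−0.485×8.80) = e^(−4.268) = 0.01401; e^(−k₂t) = e^(−1.690) = 0.1846.
C_D = 0.485×3.77/(0.192−0.485) × (0.01401−0.1846) = (-6.240)×(-0.1706) = 1.065 mol/dm³.
Y_D = C_D/C_{A0} = 1.065/3.77 = 0.282.

0.282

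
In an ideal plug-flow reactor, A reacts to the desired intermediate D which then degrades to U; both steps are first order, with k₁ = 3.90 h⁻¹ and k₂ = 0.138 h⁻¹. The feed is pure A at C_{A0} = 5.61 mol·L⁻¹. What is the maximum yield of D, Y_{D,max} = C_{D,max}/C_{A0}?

Evaluating C_D at τ_opt = ln(k₂/k₁)/(k₂−k₁) gives C_{D,max}/C_{A0} = (k₁/k₂)^[k₂/(k₂−k₁)].
= (3.90/0.138)^(0.138/(0.138−3.90)) = (28.26)^(-0.03668) = 0.8846.

0.885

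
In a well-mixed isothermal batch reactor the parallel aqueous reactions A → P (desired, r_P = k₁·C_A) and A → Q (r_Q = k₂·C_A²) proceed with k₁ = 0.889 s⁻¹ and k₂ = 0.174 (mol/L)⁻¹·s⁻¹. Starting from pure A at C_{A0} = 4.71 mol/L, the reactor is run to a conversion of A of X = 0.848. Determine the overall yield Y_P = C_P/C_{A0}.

0.566

C_A = C_{A0}(1−X) = 0.7159 mol/L.
Along a PFR/batch, dC_P/dC_A = −r_P/(r_P+r_Q) = −k₁/(k₁+k₂·C_A).
Integrating from C_{A0} to C_A: C_P = (0.889/0.174)·ln[(0.889+0.174·4.71)/(0.889+0.174·0.716)] = 5.109·ln(1.709/1.014) = 2.668 mol/L.
Y_P = C_P/C_{A0} = 2.668/4.71 = 0.566.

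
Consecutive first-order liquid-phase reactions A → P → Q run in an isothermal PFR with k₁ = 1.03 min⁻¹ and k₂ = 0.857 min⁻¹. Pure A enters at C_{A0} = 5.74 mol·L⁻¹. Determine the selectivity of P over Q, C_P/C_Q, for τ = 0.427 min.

4.76

The intermediate concentration in a first-order A→B→C sequence is C_P = k₁C_{A0}(e^(−k₁τ) − e^(−k₂τ))/(k₂−k₁).
e^(−k₁τ) = e^(−1.03×0.427) = e^(−0.4398) = 0.6442; e^(−k₂τ) = e^(−0.3659) = 0.6935.
C_P = 1.03×5.74/(0.857−1.03) × (0.6442−0.6935) = (-34.17)×(-0.04939) = 1.688 mol·L⁻¹.
C_A = C_{A0}e^(−k₁τ) = 3.697 mol·L⁻¹, so C_Q = C_{A0}−C_A−C_P = 0.3548 mol·L⁻¹; C_P/C_Q = 4.76.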